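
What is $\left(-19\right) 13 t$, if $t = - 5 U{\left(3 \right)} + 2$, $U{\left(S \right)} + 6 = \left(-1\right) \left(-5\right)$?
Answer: $-1729$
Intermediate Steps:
$U{\left(S \right)} = -1$ ($U{\left(S \right)} = -6 - -5 = -6 + 5 = -1$)
$t = 7$ ($t = \left(-5\right) \left(-1\right) + 2 = 5 + 2 = 7$)
$\left(-19\right) 13 t = \left(-19\right) 13 \cdot 7 = \left(-247\right) 7 = -1729$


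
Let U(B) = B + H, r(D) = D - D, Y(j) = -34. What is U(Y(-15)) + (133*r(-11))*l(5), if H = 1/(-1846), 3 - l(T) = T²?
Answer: -62765/1846 ≈ -34.001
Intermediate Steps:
l(T) = 3 - T²
r(D) = 0
H = -1/1846 ≈ -0.00054171
U(B) = -1/1846 + B (U(B) = B - 1/1846 = -1/1846 + B)
U(Y(-15)) + (133*r(-11))*l(5) = (-1/1846 - 34) + (133*0)*(3 - 1*5²) = -62765/1846 + 0*(3 - 1*25) = -62765/1846 + 0*(3 - 25) = -62765/1846 + 0*(-22) = -62765/1846 + 0 = -62765/1846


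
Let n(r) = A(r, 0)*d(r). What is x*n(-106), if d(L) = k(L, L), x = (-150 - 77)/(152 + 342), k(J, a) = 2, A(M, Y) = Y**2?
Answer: 0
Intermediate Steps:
x = -227/494 ≈ -0.45951
d(L) = 2
n(r) = 0 (n(r) = 0**2*2 = 0*2 = 0)
x*n(-106) = -227/494*0 = 0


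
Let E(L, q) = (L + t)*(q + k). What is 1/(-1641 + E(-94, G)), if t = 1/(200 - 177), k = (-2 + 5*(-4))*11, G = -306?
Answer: 23/1146485 ≈ 2.0061e-5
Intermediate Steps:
k = -242 (k = (-2 - 20)*11 = -22*11 = -242)
t = 1/23 ≈ 0.043478
E(L, q) = (-242 + q)*(1/23 + L) (E(L, q) = (L + 1/23)*(q - 242) = (1/23 + L)*(-242 + q) = (-242 + q)*(1/23 + L))
1/(-1641 + E(-94, G)) = 1/(-1641 + (-242/23 - 242*(-94) + (1/23)*(-306) - 94*(-306))) = 1/(-1641 + (-242/23 + 22748 - 306/23 + 28764)) = 1/(-1641 + 1184228/23) = 1/(1146485/23) = 23/1146485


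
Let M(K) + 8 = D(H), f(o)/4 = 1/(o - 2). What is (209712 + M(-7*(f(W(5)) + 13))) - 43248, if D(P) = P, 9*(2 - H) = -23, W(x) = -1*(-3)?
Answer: 1498145/9 ≈ 1.6646e+5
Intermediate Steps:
W(x) = 3
H = 41/9 (H = 2 - ⅑*(-23) = 2 + 23/9 = 41/9 ≈ 4.5556)
f(o) = 4/(-2 + o) (f(o) = 4/(o - 2) = 4/(-2 + o))
M(K) = -31/9 (M(K) = -8 + 41/9 = -31/9)
(209712 + M(-7*(f(W(5)) + 13))) - 43248 = (209712 - 31/9) - 43248 = 1887377/9 - 43248 = 1498145/9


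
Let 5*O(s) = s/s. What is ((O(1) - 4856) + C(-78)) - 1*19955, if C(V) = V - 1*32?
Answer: -124604/5 ≈ -24921.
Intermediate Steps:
O(s) = ⅕ (O(s) = (s/s)/5 = (⅕)*1 = ⅕)
C(V) = -32 + V (C(V) = V - 32 = -32 + V)
((O(1) - 4856) + C(-78)) - 1*19955 = ((⅕ - 4856) + (-32 - 78)) - 1*19955 = (-24279/5 - 110) - 19955 = -24829/5 - 19955 = -124604/5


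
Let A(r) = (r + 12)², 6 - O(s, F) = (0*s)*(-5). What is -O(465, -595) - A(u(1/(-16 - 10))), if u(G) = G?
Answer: -100777/676 ≈ -149.08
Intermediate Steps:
O(s, F) = 6 (O(s, F) = 6 - 0*s*(-5) = 6 - 0*(-5) = 6 - 1*0 = 6 + 0 = 6)
A(r) = (12 + r)²
-O(465, -595) - A(u(1/(-16 - 10))) = -1*6 - (12 + 1/(-16 - 10))² = -6 - (12 + 1/(-26))² = -6 - (12 - 1/26)² = -6 - (311/26)² = -6 - 1*96721/676 = -6 - 96721/676 = -100777/676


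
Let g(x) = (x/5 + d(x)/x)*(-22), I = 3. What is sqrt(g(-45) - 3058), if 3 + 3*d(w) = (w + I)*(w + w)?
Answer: I*sqrt(505010)/15 ≈ 47.376*I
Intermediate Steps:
d(w) = -1 + 2*w*(3 + w)/3 (d(w) = -1 + ((w + 3)*(w + w))/3 = -1 + ((3 + w)*(2*w))/3 = -1 + (2*w*(3 + w))/3 = -1 + 2*w*(3 + w)/3)
g(x) = -22*x/5 - 22*(-1 + 2*x + 2*x**2/3)/x (g(x) = (x/5 + (-1 + 2*x + 2*x**2/3)/x)*(-22) = -22*x/5 - 22*(-1 + 2*x + 2*x**2/3)/x)
sqrt(g(-45) - 3058) = sqrt((-44 + 22/(-45) - 286/15*(-45)) - 3058) = sqrt((-44 + 22*(-1/45) + 858) - 3058) = sqrt((-44 - 22/45 + 858) - 3058) = sqrt(36608/45 - 3058) = sqrt(-101002/45) = I*sqrt(505010)/15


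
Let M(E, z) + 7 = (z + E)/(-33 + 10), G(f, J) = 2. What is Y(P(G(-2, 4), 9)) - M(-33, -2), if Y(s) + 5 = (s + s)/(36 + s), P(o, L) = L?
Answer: 101/115 ≈ 0.87826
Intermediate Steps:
M(E, z) = -7 - E/23 - z/23 (M(E, z) = -7 + (z + E)/(-33 + 10) = -7 + (E + z)/(-23) = -7 + (E + z)*(-1/23) = -7 + (-E/23 - z/23) = -7 - E/23 - z/23)
Y(s) = -5 + 2*s/(36 + s) (Y(s) = -5 + (s + s)/(36 + s) = -5 + (2*s)/(36 + s) = -5 + 2*s/(36 + s))
Y(P(G(-2, 4), 9)) - M(-33, -2) = 3*(-60 - 1*9)/(36 + 9) - (-7 - 1/23*(-33) - 1/23*(-2)) = 3*(-60 - 9)/45 - (-7 + 33/23 + 2/23) = 3*(1/45)*(-69) - 1*(-126/23) = -23/5 + 126/23 = 101/115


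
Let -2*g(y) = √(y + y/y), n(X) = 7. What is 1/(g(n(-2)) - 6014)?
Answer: -3007/18084097 + √2/36168194 ≈ -0.00016624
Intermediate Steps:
g(y) = -√(1 + y)/2 (g(y) = -√(y + y/y)/2 = -√(y + 1)/2 = -√(1 + y)/2)
1/(g(n(-2)) - 6014) = 1/(-√(1 + 7)/2 - 6014) = 1/(-√2 - 6014) = 1/(-6014 - √2)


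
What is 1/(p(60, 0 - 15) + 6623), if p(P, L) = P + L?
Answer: 1/6668 ≈ 0.00014997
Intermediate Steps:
p(P, L) = L + P
1/(p(60, 0 - 15) + 6623) = 1/(((0 - 15) + 60) + 6623) = 1/((-15 + 60) + 6623) = 1/(45 + 6623) = 1/6668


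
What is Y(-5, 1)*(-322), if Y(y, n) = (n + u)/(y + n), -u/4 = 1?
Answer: -483/2 ≈ -241.50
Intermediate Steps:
u = -4 (u = -4*1 = -4)
Y(y, n) = (-4 + n)/(n + y) (Y(y, n) = (n - 4)/(y + n) = (-4 + n)/(n + y))
Y(-5, 1)*(-322) = ((-4 + 1)/(1 - 5))*(-322) = (-3/(-4))*(-322) = -¼*(-3)*(-322) = (¾)*(-322) = -483/2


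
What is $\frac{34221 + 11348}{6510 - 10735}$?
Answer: $- \frac{45569}{4225} \approx -10.786$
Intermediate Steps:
$\frac{34221 + 11348}{6510 - 10735} = \frac{45569}{6510 - 10735} = \frac{45569}{-4225} = 45569 \left(- \frac{1}{4225}\right) = - \frac{45569}{4225}$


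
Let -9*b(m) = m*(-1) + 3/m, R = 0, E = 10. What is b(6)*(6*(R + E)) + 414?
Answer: 1352/3 ≈ 450.67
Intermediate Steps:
b(m) = -1/(3*m) + m/9 (b(m) = -(m*(-1) + 3/m)/9 = -(-m + 3/m)/9 = -1/(3*m) + m/9)
b(6)*(6*(R + E)) + 414 = ((1/9)*(-3 + 6**2)/6)*(6*(0 + 10)) + 414 = ((1/9)*(1/6)*(-3 + 36))*(6*10) + 414 = ((1/9)*(1/6)*33)*60 + 414 = (11/18)*60 + 414 = 110/3 + 414 = 1352/3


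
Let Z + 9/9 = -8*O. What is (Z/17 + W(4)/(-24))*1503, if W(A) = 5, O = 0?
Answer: -54609/136 ≈ -401.54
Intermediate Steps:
Z = -1 (Z = -1 - 8*0 = -1 + 0 = -1)
(Z/17 + W(4)/(-24))*1503 = (-1/17 + 5/(-24))*1503 = (-1*1/17 + 5*(-1/24))*1503 = (-1/17 - 5/24)*1503 = -109/408*1503 = -54609/136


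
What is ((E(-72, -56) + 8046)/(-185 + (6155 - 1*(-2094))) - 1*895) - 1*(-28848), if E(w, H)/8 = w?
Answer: 12523359/448 ≈ 27954.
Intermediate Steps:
E(w, H) = 8*w
((E(-72, -56) + 8046)/(-185 + (6155 - 1*(-2094))) - 1*895) - 1*(-28848) = ((8*(-72) + 8046)/(-185 + (6155 - 1*(-2094))) - 1*895) - 1*(-28848) = ((-576 + 8046)/(-185 + (6155 + 2094)) - 895) + 28848 = (7470/(-185 + 8249) - 895) + 28848 = (7470/8064 - 895) + 28848 = (7470*(1/8064) - 895) + 28848 = (415/448 - 895) + 28848 = -400545/448 + 28848 = 12523359/448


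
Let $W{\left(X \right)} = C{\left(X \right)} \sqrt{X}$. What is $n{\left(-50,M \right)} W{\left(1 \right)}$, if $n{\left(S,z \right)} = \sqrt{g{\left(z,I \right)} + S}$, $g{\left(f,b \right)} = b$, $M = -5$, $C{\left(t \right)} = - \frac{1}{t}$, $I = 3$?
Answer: $- i \sqrt{47} \approx - 6.8557 i$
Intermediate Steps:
$W{\left(X \right)} = - \frac{1}{\sqrt{X}}$ ($W{\left(X \right)} = - \frac{1}{X} \sqrt{X} = - \frac{1}{\sqrt{X}}$)
$n{\left(S,z \right)} = \sqrt{3 + S}$
$n{\left(-50,M \right)} W{\left(1 \right)} = \sqrt{3 - 50} \left(- \frac{1}{\sqrt{1}}\right) = \sqrt{-47} \left(\left(-1\right) 1\right) = i \sqrt{47} \left(-1\right) = - i \sqrt{47}$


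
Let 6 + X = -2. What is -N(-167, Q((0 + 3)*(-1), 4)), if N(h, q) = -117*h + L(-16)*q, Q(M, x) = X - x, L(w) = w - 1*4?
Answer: -19779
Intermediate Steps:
L(w) = -4 + w (L(w) = w - 4 = -4 + w)
X = -8 (X = -6 - 2 = -8)
Q(M, x) = -8 - x
N(h, q) = -117*h - 20*q (N(h, q) = -117*h + (-4 - 16)*q = -117*h - 20*q)
-N(-167, Q((0 + 3)*(-1), 4)) = -(-117*(-167) - 20*(-8 - 1*4)) = -(19539 - 20*(-8 - 4)) = -(19539 - 20*(-12)) = -(19539 + 240) = -1*19779 = -19779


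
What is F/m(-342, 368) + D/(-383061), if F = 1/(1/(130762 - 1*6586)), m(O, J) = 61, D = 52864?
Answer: 6794822576/3338103 ≈ 2035.5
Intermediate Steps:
F = 124176 (F = 1/(1/(130762 - 6586)) = 1/(1/124176) = 124176)
F/m(-342, 368) + D/(-383061) = 124176/61 + 52864/(-383061) = 124176*(1/61) + 52864*(-1/383061) = 124176/61 - 7552/54723 = 6794822576/3338103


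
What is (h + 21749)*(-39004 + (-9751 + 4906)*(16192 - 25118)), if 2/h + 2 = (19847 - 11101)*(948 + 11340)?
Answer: 50496207532912505848/53735423 ≈ 9.3972e+11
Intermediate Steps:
h = 1/53735423 (h = 2/(-2 + (19847 - 11101)*(948 + 11340)) = 2/(-2 + 8746*12288) = 2/(-2 + 107470848) = 2/107470846 = 2*(1/107470846) = 1/53735423 ≈ 1.8610e-8)
(h + 21749)*(-39004 + (-9751 + 4906)*(16192 - 25118)) = (1/53735423 + 21749)*(-39004 + (-9751 + 4906)*(16192 - 25118)) = 1168691714828*(-39004 - 4845*(-8926))/53735423 = 1168691714828*(-39004 + 43246470)/53735423 = (1168691714828/53735423)*43207466 = 50496207532912505848/53735423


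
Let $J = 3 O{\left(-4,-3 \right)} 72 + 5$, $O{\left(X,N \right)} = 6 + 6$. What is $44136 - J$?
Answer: $41539$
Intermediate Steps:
$O{\left(X,N \right)} = 12$
$J = 2597$ ($J = 3 \cdot 12 \cdot 72 + 5 = 36 \cdot 72 + 5 = 2592 + 5 = 2597$)
$44136 - J = 44136 - 2597 = 41539$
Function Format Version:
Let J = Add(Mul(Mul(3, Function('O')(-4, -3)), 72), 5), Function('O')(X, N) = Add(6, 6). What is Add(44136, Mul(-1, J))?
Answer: 41539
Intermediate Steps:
Function('O')(X, N) = 12
J = 2597 (J = Add(Mul(Mul(3, 12), 72), 5) = Add(Mul(36, 72), 5) = Add(2592, 5) = 2597)
Add(44136, Mul(-1, J)) = Add(44136, Mul(-1, 2597)) = Add(44136, -2597) = 41539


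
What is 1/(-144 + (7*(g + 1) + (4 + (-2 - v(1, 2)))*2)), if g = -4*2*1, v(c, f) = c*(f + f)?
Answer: -1/197 ≈ -0.0050761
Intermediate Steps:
v(c, f) = 2*c*f (v(c, f) = c*(2*f) = 2*c*f)
g = -8 (g = -8*1 = -8)
1/(-144 + (7*(g + 1) + (4 + (-2 - v(1, 2)))*2)) = 1/(-144 + (7*(-8 + 1) + (4 + (-2 - 2*2))*2)) = 1/(-144 + (7*(-7) + (4 + (-2 - 1*4))*2)) = 1/(-144 + (-49 + (4 + (-2 - 4))*2)) = 1/(-144 + (-49 + (4 - 6)*2)) = 1/(-144 + (-49 - 2*2)) = 1/(-144 + (-49 - 4)) = 1/(-144 - 53) = 1/(-197) = -1/197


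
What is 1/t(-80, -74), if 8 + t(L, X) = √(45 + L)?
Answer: -8/99 - I*√35/99 ≈ -0.080808 - 0.059758*I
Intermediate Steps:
t(L, X) = -8 + √(45 + L)
1/t(-80, -74) = 1/(-8 + √(45 - 80)) = 1/(-8 + √(-35)) = 1/(-8 + I*√35)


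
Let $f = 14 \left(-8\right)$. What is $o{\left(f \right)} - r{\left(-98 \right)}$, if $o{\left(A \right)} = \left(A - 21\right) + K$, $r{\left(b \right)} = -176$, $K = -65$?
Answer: $-22$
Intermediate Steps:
$f = -112$
$o{\left(A \right)} = -86 + A$ ($o{\left(A \right)} = \left(A - 21\right) - 65 = \left(-21 + A\right) - 65 = -86 + A$)
$o{\left(f \right)} - r{\left(-98 \right)} = \left(-86 - 112\right) - -176 = -198 + 176 = -22$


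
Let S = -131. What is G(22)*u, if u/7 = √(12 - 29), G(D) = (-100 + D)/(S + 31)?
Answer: 273*I*√17/50 ≈ 22.512*I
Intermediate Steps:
G(D) = 1 - D/100 (G(D) = (-100 + D)/(-131 + 31) = (-100 + D)/(-100) = (-100 + D)*(-1/100) = 1 - D/100)
u = 7*I*√17 (u = 7*√(12 - 29) = 7*√(-17) = 7*(I*√17) = 7*I*√17 ≈ 28.862*I)
G(22)*u = (1 - 1/100*22)*(7*I*√17) = (1 - 11/50)*(7*I*√17) = 39*(7*I*√17)/50 = 273*I*√17/50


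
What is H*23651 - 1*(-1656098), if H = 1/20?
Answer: 33145611/20 ≈ 1.6573e+6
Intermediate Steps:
H = 1/20 ≈ 0.050000
H*23651 - 1*(-1656098) = (1/20)*23651 - 1*(-1656098) = 23651/20 + 1656098 = 33145611/20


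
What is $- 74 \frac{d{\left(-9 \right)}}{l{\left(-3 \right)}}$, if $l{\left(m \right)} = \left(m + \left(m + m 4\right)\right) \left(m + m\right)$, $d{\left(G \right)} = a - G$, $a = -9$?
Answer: $0$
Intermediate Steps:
$d{\left(G \right)} = -9 - G$
$l{\left(m \right)} = 12 m^{2}$ ($l{\left(m \right)} = \left(m + \left(m + 4 m\right)\right) 2 m = \left(m + 5 m\right) 2 m = 6 m 2 m = 12 m^{2}$)
$- 74 \frac{d{\left(-9 \right)}}{l{\left(-3 \right)}} = - 74 \frac{-9 - -9}{12 \left(-3\right)^{2}} = - 74 \frac{-9 + 9}{12 \cdot 9} = - 74 \cdot \frac{0}{108} = - 74 \cdot 0 \cdot \frac{1}{108} = \left(-74\right) 0 = 0$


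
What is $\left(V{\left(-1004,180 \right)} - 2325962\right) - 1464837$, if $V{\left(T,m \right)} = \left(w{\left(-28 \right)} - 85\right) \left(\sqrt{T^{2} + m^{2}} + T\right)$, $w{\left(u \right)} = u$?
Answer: $-3677347 - 452 \sqrt{65026} \approx -3.7926 \cdot 10^{6}$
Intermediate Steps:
$V{\left(T,m \right)} = - 113 T - 113 \sqrt{T^{2} + m^{2}}$ ($V{\left(T,m \right)} = \left(-28 - 85\right) \left(\sqrt{T^{2} + m^{2}} + T\right) = - 113 \left(T + \sqrt{T^{2} + m^{2}}\right) = - 113 T - 113 \sqrt{T^{2} + m^{2}}$)
$\left(V{\left(-1004,180 \right)} - 2325962\right) - 1464837 = \left(\left(\left(-113\right) \left(-1004\right) - 113 \sqrt{\left(-1004\right)^{2} + 180^{2}}\right) - 2325962\right) - 1464837 = \left(\left(113452 - 113 \sqrt{1008016 + 32400}\right) - 2325962\right) - 1464837 = \left(\left(113452 - 113 \sqrt{1040416}\right) - 2325962\right) - 1464837 = \left(\left(113452 - 113 \cdot 4 \sqrt{65026}\right) - 2325962\right) - 1464837 = \left(\left(113452 - 452 \sqrt{65026}\right) - 2325962\right) - 1464837 = \left(-2212510 - 452 \sqrt{65026}\right) - 1464837 = -3677347 - 452 \sqrt{65026}$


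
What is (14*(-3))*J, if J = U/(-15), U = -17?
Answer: -238/5 ≈ -47.600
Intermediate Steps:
J = 17/15 (J = -17/(-15) = -17*(-1/15) = 17/15 ≈ 1.1333)
(14*(-3))*J = (14*(-3))*(17/15) = -42*17/15 = -238/5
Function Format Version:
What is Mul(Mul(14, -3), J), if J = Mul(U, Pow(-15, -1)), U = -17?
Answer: Rational(-238, 5) ≈ -47.600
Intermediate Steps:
J = Rational(17, 15) (J = Mul(-17, Pow(-15, -1)) = Mul(-17, Rational(-1, 15)) = Rational(17, 15) ≈ 1.1333)
Mul(Mul(14, -3), J) = Mul(Mul(14, -3), Rational(17, 15)) = Mul(-42, Rational(17, 15)) = Rational(-238, 5)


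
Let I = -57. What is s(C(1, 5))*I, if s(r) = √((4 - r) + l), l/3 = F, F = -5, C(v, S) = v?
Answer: -114*I*√3 ≈ -197.45*I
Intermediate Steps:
l = -15 (l = 3*(-5) = -15)
s(r) = √(-11 - r) (s(r) = √((4 - r) - 15) = √(-11 - r))
s(C(1, 5))*I = √(-11 - 1*1)*(-57) = √(-11 - 1)*(-57) = √(-12)*(-57) = (2*I*√3)*(-57) = -114*I*√3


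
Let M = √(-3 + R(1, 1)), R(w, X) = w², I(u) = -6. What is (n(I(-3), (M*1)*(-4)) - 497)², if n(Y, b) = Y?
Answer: 253009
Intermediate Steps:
M = I*√2 (M = √(-3 + 1²) = √(-3 + 1) = √(-2) = I*√2 ≈ 1.4142*I)
(n(I(-3), (M*1)*(-4)) - 497)² = (-6 - 497)² = (-503)² = 253009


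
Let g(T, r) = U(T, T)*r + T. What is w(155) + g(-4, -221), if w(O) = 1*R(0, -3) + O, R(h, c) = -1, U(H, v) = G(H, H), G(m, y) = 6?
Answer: -1176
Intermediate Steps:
U(H, v) = 6
g(T, r) = T + 6*r (g(T, r) = 6*r + T = T + 6*r)
w(O) = -1 + O (w(O) = 1*(-1) + O = -1 + O)
w(155) + g(-4, -221) = (-1 + 155) + (-4 + 6*(-221)) = 154 + (-4 - 1326) = 154 - 1330 = -1176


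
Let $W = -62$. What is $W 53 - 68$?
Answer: $-3354$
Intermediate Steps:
$W 53 - 68 = \left(-62\right) 53 - 68 = -3286 - 68 = -3354$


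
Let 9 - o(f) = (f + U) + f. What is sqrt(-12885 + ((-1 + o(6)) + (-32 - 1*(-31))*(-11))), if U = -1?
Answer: I*sqrt(12877) ≈ 113.48*I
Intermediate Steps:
o(f) = 10 - 2*f (o(f) = 9 - ((f - 1) + f) = 9 - ((-1 + f) + f) = 9 - (-1 + 2*f) = 9 + (1 - 2*f) = 10 - 2*f)
sqrt(-12885 + ((-1 + o(6)) + (-32 - 1*(-31))*(-11))) = sqrt(-12885 + ((-1 + (10 - 2*6)) + (-32 - 1*(-31))*(-11))) = sqrt(-12885 + ((-1 + (10 - 12)) + (-32 + 31)*(-11))) = sqrt(-12885 + ((-1 - 2) - 1*(-11))) = sqrt(-12885 + (-3 + 11)) = sqrt(-12885 + 8) = sqrt(-12877) = I*sqrt(12877)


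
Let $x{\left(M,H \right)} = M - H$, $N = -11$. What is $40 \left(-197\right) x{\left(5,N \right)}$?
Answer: $-126080$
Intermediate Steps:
$40 \left(-197\right) x{\left(5,N \right)} = 40 \left(-197\right) \left(5 - -11\right) = - 7880 \left(5 + 11\right) = \left(-7880\right) 16 = -126080$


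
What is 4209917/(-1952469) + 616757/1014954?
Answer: -1022891058595/660555407142 ≈ -1.5485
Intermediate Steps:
4209917/(-1952469) + 616757/1014954 = 4209917*(-1/1952469) + 616757*(1/1014954) = -4209917/1952469 + 616757/1014954 = -1022891058595/660555407142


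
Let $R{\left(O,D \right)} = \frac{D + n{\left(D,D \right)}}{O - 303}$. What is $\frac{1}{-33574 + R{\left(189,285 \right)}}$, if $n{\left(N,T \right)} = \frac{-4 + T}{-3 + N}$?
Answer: $- \frac{32148}{1079417603} \approx -2.9783 \cdot 10^{-5}$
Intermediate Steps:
$n{\left(N,T \right)} = \frac{-4 + T}{-3 + N}$
$R{\left(O,D \right)} = \frac{D + \frac{-4 + D}{-3 + D}}{-303 + O}$ ($R{\left(O,D \right)} = \frac{D + \frac{-4 + D}{-3 + D}}{O - 303} = \frac{D + \frac{-4 + D}{-3 + D}}{-303 + O}$)
$\frac{1}{-33574 + R{\left(189,285 \right)}} = \frac{1}{-33574 + \frac{-4 + 285 + 285 \left(-3 + 285\right)}{\left(-303 + 189\right) \left(-3 + 285\right)}} = \frac{1}{-33574 + \frac{-4 + 285 + 285 \cdot 282}{\left(-114\right) 282}} = \frac{1}{-33574 - \frac{-4 + 285 + 80370}{32148}} = \frac{1}{-33574 - \frac{1}{32148} \cdot 80651} = \frac{1}{-33574 - \frac{80651}{32148}} = \frac{1}{- \frac{1079417603}{32148}} = - \frac{32148}{1079417603}$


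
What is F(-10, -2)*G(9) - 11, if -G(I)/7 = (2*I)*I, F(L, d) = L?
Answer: 11329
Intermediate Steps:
G(I) = -14*I² (G(I) = -7*2*I*I = -14*I²)
F(-10, -2)*G(9) - 11 = -(-140)*9² - 11 = -(-140)*81 - 11 = -10*(-1134) - 11 = 11340 - 11 = 11329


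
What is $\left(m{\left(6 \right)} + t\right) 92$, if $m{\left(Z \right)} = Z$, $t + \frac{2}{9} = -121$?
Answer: $- \frac{95404}{9} \approx -10600.0$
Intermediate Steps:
$t = - \frac{1091}{9}$ ($t = - \frac{2}{9} - 121 = - \frac{1091}{9} \approx -121.22$)
$\left(m{\left(6 \right)} + t\right) 92 = \left(6 - \frac{1091}{9}\right) 92 = \left(- \frac{1037}{9}\right) 92 = - \frac{95404}{9}$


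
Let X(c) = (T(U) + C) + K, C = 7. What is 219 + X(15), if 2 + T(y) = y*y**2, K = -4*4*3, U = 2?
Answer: 184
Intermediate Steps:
K = -48 (K = -16*3 = -48)
T(y) = -2 + y**3 (T(y) = -2 + y*y**2 = -2 + y**3)
X(c) = -35 (X(c) = ((-2 + 2**3) + 7) - 48 = ((-2 + 8) + 7) - 48 = (6 + 7) - 48 = 13 - 48 = -35)
219 + X(15) = 219 - 35 = 184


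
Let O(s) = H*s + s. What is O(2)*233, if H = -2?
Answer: -466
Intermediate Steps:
O(s) = -s (O(s) = -2*s + s = -s)
O(2)*233 = -1*2*233 = -2*233 = -466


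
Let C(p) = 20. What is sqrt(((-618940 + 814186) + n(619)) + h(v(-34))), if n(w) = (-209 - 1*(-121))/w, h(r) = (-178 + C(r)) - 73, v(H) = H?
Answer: sqrt(74722087943)/619 ≈ 441.60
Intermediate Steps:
h(r) = -231 (h(r) = (-178 + 20) - 73 = -158 - 73 = -231)
n(w) = -88/w (n(w) = (-209 + 121)/w = -88/w)
sqrt(((-618940 + 814186) + n(619)) + h(v(-34))) = sqrt(((-618940 + 814186) - 88/619) - 231) = sqrt((195246 - 88*1/619) - 231) = sqrt((195246 - 88/619) - 231) = sqrt(120857186/619 - 231) = sqrt(120714197/619) = sqrt(74722087943)/619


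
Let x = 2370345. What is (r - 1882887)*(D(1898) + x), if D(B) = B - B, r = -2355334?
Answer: -10046045956245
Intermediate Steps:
D(B) = 0
(r - 1882887)*(D(1898) + x) = (-2355334 - 1882887)*(0 + 2370345) = -4238221*2370345 = -10046045956245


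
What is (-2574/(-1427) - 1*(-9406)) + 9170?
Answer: 26510526/1427 ≈ 18578.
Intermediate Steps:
(-2574/(-1427) - 1*(-9406)) + 9170 = (-2574*(-1/1427) + 9406) + 9170 = (2574/1427 + 9406) + 9170 = 13424936/1427 + 9170 = 26510526/1427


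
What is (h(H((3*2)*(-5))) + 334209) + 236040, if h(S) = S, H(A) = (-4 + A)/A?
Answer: 8553752/15 ≈ 5.7025e+5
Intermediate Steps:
H(A) = (-4 + A)/A
(h(H((3*2)*(-5))) + 334209) + 236040 = ((-4 + (3*2)*(-5))/(((3*2)*(-5))) + 334209) + 236040 = ((-4 + 6*(-5))/((6*(-5))) + 334209) + 236040 = ((-4 - 30)/(-30) + 334209) + 236040 = (-1/30*(-34) + 334209) + 236040 = (17/15 + 334209) + 236040 = 5013152/15 + 236040 = 8553752/15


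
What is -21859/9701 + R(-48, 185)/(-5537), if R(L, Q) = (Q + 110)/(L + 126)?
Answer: -9443457869/4189726086 ≈ -2.2540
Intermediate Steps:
R(L, Q) = (110 + Q)/(126 + L)
-21859/9701 + R(-48, 185)/(-5537) = -21859/9701 + ((110 + 185)/(126 - 48))/(-5537) = -21859*1/9701 + (295/78)*(-1/5537) = -21859/9701 + ((1/78)*295)*(-1/5537) = -21859/9701 + (295/78)*(-1/5537) = -21859/9701 - 295/431886 = -9443457869/4189726086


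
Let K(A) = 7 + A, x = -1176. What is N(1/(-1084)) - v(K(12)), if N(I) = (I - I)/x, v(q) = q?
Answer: -19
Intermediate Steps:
N(I) = 0 (N(I) = (I - I)/(-1176) = 0*(-1/1176) = 0)
N(1/(-1084)) - v(K(12)) = 0 - (7 + 12) = 0 - 1*19 = 0 - 19 = -19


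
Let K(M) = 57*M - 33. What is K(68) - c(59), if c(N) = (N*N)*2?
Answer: -3119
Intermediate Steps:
K(M) = -33 + 57*M
c(N) = 2*N² (c(N) = N²*2 = 2*N²)
K(68) - c(59) = (-33 + 57*68) - 2*59² = (-33 + 3876) - 2*3481 = 3843 - 1*6962 = 3843 - 6962 = -3119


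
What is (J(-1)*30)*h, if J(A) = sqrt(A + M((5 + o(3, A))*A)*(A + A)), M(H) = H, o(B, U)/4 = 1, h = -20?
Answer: -600*sqrt(17) ≈ -2473.9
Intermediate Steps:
o(B, U) = 4 (o(B, U) = 4*1 = 4)
J(A) = sqrt(A + 18*A**2) (J(A) = sqrt(A + ((5 + 4)*A)*(A + A)) = sqrt(A + (9*A)*(2*A)) = sqrt(A + 18*A**2))
(J(-1)*30)*h = (sqrt(-(1 + 18*(-1)))*30)*(-20) = (sqrt(-(1 - 18))*30)*(-20) = (sqrt(-1*(-17))*30)*(-20) = (sqrt(17)*30)*(-20) = (30*sqrt(17))*(-20) = -600*sqrt(17)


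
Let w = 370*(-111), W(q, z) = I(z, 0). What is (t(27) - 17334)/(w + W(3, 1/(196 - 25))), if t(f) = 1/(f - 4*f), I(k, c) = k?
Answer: 26677045/63206721 ≈ 0.42206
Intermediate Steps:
W(q, z) = z
t(f) = -1/(3*f) (t(f) = 1/(-3*f) = -1/(3*f))
w = -41070
(t(27) - 17334)/(w + W(3, 1/(196 - 25))) = (-⅓/27 - 17334)/(-41070 + 1/(196 - 25)) = (-⅓*1/27 - 17334)/(-41070 + 1/171) = (-1/81 - 17334)/(-41070 + 1/171) = -1404055/(81*(-7022969/171)) = -1404055/81*(-171/7022969) = 26677045/63206721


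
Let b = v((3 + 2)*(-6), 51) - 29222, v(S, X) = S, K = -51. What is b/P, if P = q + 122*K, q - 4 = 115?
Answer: 29252/6103 ≈ 4.7931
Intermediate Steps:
q = 119 (q = 4 + 115 = 119)
b = -29252 (b = (3 + 2)*(-6) - 29222 = 5*(-6) - 29222 = -30 - 29222 = -29252)
P = -6103 (P = 119 + 122*(-51) = 119 - 6222 = -6103)
b/P = -29252/(-6103) = -29252*(-1/6103) = 29252/6103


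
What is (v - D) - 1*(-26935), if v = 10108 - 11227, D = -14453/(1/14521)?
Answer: 209897829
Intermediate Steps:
D = -209872013 (D = -14453/1/14521 = -14453*14521 = -209872013)
v = -1119
(v - D) - 1*(-26935) = (-1119 - 1*(-209872013)) - 1*(-26935) = (-1119 + 209872013) + 26935 = 209870894 + 26935 = 209897829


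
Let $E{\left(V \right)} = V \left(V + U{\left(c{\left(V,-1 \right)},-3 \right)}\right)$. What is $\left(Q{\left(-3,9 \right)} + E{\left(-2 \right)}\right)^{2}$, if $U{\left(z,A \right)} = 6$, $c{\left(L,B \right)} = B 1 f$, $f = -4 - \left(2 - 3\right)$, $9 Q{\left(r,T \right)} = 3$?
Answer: $\frac{529}{9} \approx 58.778$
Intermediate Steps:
$Q{\left(r,T \right)} = \frac{1}{3}$ ($Q{\left(r,T \right)} = \frac{1}{9} \cdot 3 = \frac{1}{3}$)
$f = -3$ ($f = -4 - -1 = -4 + 1 = -3$)
$c{\left(L,B \right)} = - 3 B$ ($c{\left(L,B \right)} = B 1 \left(-3\right) = B \left(-3\right) = - 3 B$)
$E{\left(V \right)} = V \left(6 + V\right)$ ($E{\left(V \right)} = V \left(V + 6\right) = V \left(6 + V\right)$)
$\left(Q{\left(-3,9 \right)} + E{\left(-2 \right)}\right)^{2} = \left(\frac{1}{3} - 2 \left(6 - 2\right)\right)^{2} = \left(\frac{1}{3} - 8\right)^{2} = \left(- \frac{23}{3}\right)^{2} = \frac{529}{9}$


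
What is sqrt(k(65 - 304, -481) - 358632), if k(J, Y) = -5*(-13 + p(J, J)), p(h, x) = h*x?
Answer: 2*I*sqrt(161043) ≈ 802.6*I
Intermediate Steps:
k(J, Y) = 65 - 5*J**2 (k(J, Y) = -5*(-13 + J*J) = -5*(-13 + J**2) = 65 - 5*J**2)
sqrt(k(65 - 304, -481) - 358632) = sqrt((65 - 5*(65 - 304)**2) - 358632) = sqrt((65 - 5*(-239)**2) - 358632) = sqrt((65 - 5*57121) - 358632) = sqrt((65 - 285605) - 358632) = sqrt(-285540 - 358632) = sqrt(-644172) = 2*I*sqrt(161043)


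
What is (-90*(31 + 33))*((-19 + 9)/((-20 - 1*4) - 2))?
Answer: -28800/13 ≈ -2215.4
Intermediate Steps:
(-90*(31 + 33))*((-19 + 9)/((-20 - 1*4) - 2)) = (-90*64)*(-10/((-20 - 4) - 2)) = -(-57600)/(-24 - 2) = -(-57600)/(-26) = -(-57600)*(-1)/26 = -5760*5/13 = -28800/13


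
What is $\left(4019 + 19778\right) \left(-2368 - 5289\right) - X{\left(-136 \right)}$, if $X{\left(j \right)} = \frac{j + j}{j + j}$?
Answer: $-182213630$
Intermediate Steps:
$X{\left(j \right)} = 1$ ($X{\left(j \right)} = \frac{2 j}{2 j} = 2 j \frac{1}{2 j} = 1$)
$\left(4019 + 19778\right) \left(-2368 - 5289\right) - X{\left(-136 \right)} = \left(4019 + 19778\right) \left(-2368 - 5289\right) - 1 = 23797 \left(-7657\right) - 1 = -182213629 - 1 = -182213630$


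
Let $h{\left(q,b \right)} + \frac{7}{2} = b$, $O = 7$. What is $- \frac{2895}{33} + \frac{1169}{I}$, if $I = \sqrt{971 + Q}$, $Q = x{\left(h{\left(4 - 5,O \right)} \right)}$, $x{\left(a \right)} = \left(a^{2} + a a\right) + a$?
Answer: $- \frac{965}{11} + \frac{1169 \sqrt{111}}{333} \approx -50.742$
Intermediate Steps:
$h{\left(q,b \right)} = - \frac{7}{2} + b$
$x{\left(a \right)} = a + 2 a^{2}$ ($x{\left(a \right)} = \left(a^{2} + a^{2}\right) + a = 2 a^{2} + a = a + 2 a^{2}$)
$Q = 28$ ($Q = \left(- \frac{7}{2} + 7\right) \left(1 + 2 \left(- \frac{7}{2} + 7\right)\right) = \frac{7 \left(1 + 2 \cdot \frac{7}{2}\right)}{2} = \frac{7 \left(1 + 7\right)}{2} = \frac{7}{2} \cdot 8 = 28$)
$I = 3 \sqrt{111}$ ($I = \sqrt{971 + 28} = \sqrt{999} = 3 \sqrt{111} \approx 31.607$)
$- \frac{2895}{33} + \frac{1169}{I} = - \frac{2895}{33} + \frac{1169}{3 \sqrt{111}} = \left(-2895\right) \frac{1}{33} + 1169 \frac{\sqrt{111}}{333} = - \frac{965}{11} + \frac{1169 \sqrt{111}}{333}$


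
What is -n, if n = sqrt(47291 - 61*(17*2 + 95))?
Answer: -sqrt(39422) ≈ -198.55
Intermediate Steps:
n = sqrt(39422) (n = sqrt(47291 - 61*(34 + 95)) = sqrt(47291 - 61*129) = sqrt(47291 - 7869) = sqrt(39422) ≈ 198.55)
-n = -sqrt(39422)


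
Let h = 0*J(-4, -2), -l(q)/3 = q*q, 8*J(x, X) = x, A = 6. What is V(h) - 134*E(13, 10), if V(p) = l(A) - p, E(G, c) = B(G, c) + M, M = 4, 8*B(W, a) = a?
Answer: -1623/2 ≈ -811.50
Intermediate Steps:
J(x, X) = x/8
B(W, a) = a/8
E(G, c) = 4 + c/8 (E(G, c) = c/8 + 4 = 4 + c/8)
l(q) = -3*q² (l(q) = -3*q*q = -3*q²)
h = 0 (h = 0*((⅛)*(-4)) = 0*(-½) = 0)
V(p) = -108 - p (V(p) = -3*6² - p = -3*36 - p = -108 - p)
V(h) - 134*E(13, 10) = (-108 - 1*0) - 134*(4 + (⅛)*10) = (-108 + 0) - 134*(4 + 5/4) = -108 - 134*21/4 = -108 - 1407/2 = -1623/2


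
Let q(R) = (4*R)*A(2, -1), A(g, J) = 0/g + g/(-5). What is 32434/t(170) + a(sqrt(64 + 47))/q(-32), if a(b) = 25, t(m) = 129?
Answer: 8319229/33024 ≈ 251.91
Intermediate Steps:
A(g, J) = -g/5 (A(g, J) = 0 + g*(-1/5) = 0 - g/5 = -g/5)
q(R) = -8*R/5 (q(R) = (4*R)*(-1/5*2) = (4*R)*(-2/5) = -8*R/5)
32434/t(170) + a(sqrt(64 + 47))/q(-32) = 32434/129 + 25/((-8/5*(-32))) = 32434*(1/129) + 25/(256/5) = 32434/129 + 25*(5/256) = 32434/129 + 125/256 = 8319229/33024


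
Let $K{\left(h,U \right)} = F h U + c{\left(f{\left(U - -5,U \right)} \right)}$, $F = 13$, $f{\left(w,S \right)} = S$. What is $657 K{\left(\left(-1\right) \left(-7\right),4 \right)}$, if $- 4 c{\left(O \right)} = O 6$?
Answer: $235206$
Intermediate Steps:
$c{\left(O \right)} = - \frac{3 O}{2}$ ($c{\left(O \right)} = - \frac{O 6}{4} = - \frac{6 O}{4} = - \frac{3 O}{2}$)
$K{\left(h,U \right)} = - \frac{3 U}{2} + 13 U h$ ($K{\left(h,U \right)} = 13 h U - \frac{3 U}{2} = 13 U h - \frac{3 U}{2} = - \frac{3 U}{2} + 13 U h$)
$657 K{\left(\left(-1\right) \left(-7\right),4 \right)} = 657 \cdot \frac{1}{2} \cdot 4 \left(-3 + 26 \left(\left(-1\right) \left(-7\right)\right)\right) = 657 \cdot \frac{1}{2} \cdot 4 \left(-3 + 26 \cdot 7\right) = 657 \cdot \frac{1}{2} \cdot 4 \left(-3 + 182\right) = 657 \cdot \frac{1}{2} \cdot 4 \cdot 179 = 657 \cdot 358 = 235206$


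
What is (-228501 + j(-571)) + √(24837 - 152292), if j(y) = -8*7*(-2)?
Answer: -228389 + I*√127455 ≈ -2.2839e+5 + 357.01*I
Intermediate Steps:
j(y) = 112 (j(y) = -56*(-2) = 112)
(-228501 + j(-571)) + √(24837 - 152292) = (-228501 + 112) + √(24837 - 152292) = -228389 + √(-127455) = -228389 + I*√127455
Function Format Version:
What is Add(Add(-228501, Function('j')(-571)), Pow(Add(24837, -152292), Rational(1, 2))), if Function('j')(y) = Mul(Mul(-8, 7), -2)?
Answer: Add(-228389, Mul(I, Pow(127455, Rational(1, 2)))) ≈ Add(-2.2839e+5, Mul(357.01, I))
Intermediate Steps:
Function('j')(y) = 112 (Function('j')(y) = Mul(-56, -2) = 112)
Add(Add(-228501, Function('j')(-571)), Pow(Add(24837, -152292), Rational(1, 2))) = Add(Add(-228501, 112), Pow(Add(24837, -152292), Rational(1, 2))) = Add(-228389, Pow(-127455, Rational(1, 2))) = Add(-228389, Mul(I, Pow(127455, Rational(1, 2))))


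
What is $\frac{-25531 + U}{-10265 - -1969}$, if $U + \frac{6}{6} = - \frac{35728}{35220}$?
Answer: $\frac{28102274}{9130785} \approx 3.0778$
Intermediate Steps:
$U = - \frac{17737}{8805}$ ($U = -1 - \frac{35728}{35220} = -1 - \frac{8932}{8805} = - \frac{17737}{8805} \approx -2.0144$)
$\frac{-25531 + U}{-10265 - -1969} = \frac{-25531 - \frac{17737}{8805}}{-10265 - -1969} = - \frac{224818192}{8805 \left(-10265 + 1969\right)} = - \frac{224818192}{8805 \left(-8296\right)} = \left(- \frac{224818192}{8805}\right) \left(- \frac{1}{8296}\right) = \frac{28102274}{9130785}$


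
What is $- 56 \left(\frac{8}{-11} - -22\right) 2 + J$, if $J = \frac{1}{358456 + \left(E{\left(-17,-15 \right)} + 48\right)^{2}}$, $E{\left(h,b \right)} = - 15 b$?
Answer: $- \frac{11347670869}{4762835} \approx -2382.5$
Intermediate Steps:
$J = \frac{1}{432985}$ ($J = \frac{1}{358456 + \left(\left(-15\right) \left(-15\right) + 48\right)^{2}} = \frac{1}{358456 + \left(225 + 48\right)^{2}} = \frac{1}{358456 + 273^{2}} = \frac{1}{358456 + 74529} = \frac{1}{432985} \approx 2.3095 \cdot 10^{-6}$)
$- 56 \left(\frac{8}{-11} - -22\right) 2 + J = - 56 \left(\frac{8}{-11} - -22\right) 2 + \frac{1}{432985} = - 56 \left(8 \left(- \frac{1}{11}\right) + 22\right) 2 + \frac{1}{432985} = - 56 \left(- \frac{8}{11} + 22\right) 2 + \frac{1}{432985} = \left(-56\right) \frac{234}{11} \cdot 2 + \frac{1}{432985} = \left(- \frac{13104}{11}\right) 2 + \frac{1}{432985} = - \frac{26208}{11} + \frac{1}{432985} = - \frac{11347670869}{4762835}$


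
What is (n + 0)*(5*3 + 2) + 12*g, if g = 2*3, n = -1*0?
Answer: 72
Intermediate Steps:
n = 0
g = 6
(n + 0)*(5*3 + 2) + 12*g = (0 + 0)*(5*3 + 2) + 12*6 = 0*(15 + 2) + 72 = 0*17 + 72 = 0 + 72 = 72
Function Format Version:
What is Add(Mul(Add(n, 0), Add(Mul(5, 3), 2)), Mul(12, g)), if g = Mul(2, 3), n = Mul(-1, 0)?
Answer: 72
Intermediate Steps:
n = 0
g = 6
Add(Mul(Add(n, 0), Add(Mul(5, 3), 2)), Mul(12, g)) = Add(Mul(Add(0, 0), Add(Mul(5, 3), 2)), Mul(12, 6)) = Add(Mul(0, Add(15, 2)), 72) = Add(Mul(0, 17), 72) = Add(0, 72) = 72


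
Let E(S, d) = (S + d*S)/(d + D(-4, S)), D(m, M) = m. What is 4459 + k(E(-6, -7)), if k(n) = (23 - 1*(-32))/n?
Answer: 159919/36 ≈ 4442.2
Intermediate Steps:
E(S, d) = (S + S*d)/(-4 + d) (E(S, d) = (S + d*S)/(d - 4) = (S + S*d)/(-4 + d))
k(n) = 55/n (k(n) = (23 + 32)/n = 55/n)
4459 + k(E(-6, -7)) = 4459 + 55/((-6*(1 - 7)/(-4 - 7))) = 4459 + 55/((-6*(-6)/(-11))) = 4459 + 55/((-6*(-1/11)*(-6))) = 4459 + 55/(-36/11) = 4459 + 55*(-11/36) = 4459 - 605/36 = 159919/36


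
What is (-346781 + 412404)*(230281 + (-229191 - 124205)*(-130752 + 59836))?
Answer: 1644621380918591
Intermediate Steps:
(-346781 + 412404)*(230281 + (-229191 - 124205)*(-130752 + 59836)) = 65623*(230281 - 353396*(-70916)) = 65623*(230281 + 25061430736) = 65623*25061661017 = 1644621380918591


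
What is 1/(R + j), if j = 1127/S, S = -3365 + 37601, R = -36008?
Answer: -34236/1232768761 ≈ -2.7772e-5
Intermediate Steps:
S = 34236
j = 1127/34236 ≈ 0.032919
1/(R + j) = 1/(-36008 + 1127/34236) = 1/(-1232768761/34236) = -34236/1232768761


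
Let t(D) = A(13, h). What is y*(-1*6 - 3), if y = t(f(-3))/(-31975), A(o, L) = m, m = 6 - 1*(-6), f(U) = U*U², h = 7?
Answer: 108/31975 ≈ 0.0033776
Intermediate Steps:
f(U) = U³
m = 12 (m = 6 + 6 = 12)
A(o, L) = 12
t(D) = 12
y = -12/31975 (y = 12/(-31975) = 12*(-1/31975) = -12/31975 ≈ -0.00037529)
y*(-1*6 - 3) = -12*(-1*6 - 3)/31975 = -12*(-6 - 3)/31975 = -12/31975*(-9) = 108/31975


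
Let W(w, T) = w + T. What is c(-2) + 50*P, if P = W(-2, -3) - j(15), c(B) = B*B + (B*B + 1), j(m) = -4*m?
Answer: 2759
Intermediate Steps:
W(w, T) = T + w
c(B) = 1 + 2*B**2 (c(B) = B**2 + (B**2 + 1) = B**2 + (1 + B**2) = 1 + 2*B**2)
P = 55 (P = (-3 - 2) - (-4)*15 = -5 - 1*(-60) = -5 + 60 = 55)
c(-2) + 50*P = (1 + 2*(-2)**2) + 50*55 = (1 + 2*4) + 2750 = (1 + 8) + 2750 = 9 + 2750 = 2759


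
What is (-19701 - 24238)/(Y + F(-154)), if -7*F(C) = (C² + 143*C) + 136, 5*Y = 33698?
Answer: -1537865/226736 ≈ -6.7826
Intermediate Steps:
Y = 33698/5 (Y = (⅕)*33698 = 33698/5 ≈ 6739.6)
F(C) = -136/7 - 143*C/7 - C²/7 (F(C) = -((C² + 143*C) + 136)/7 = -(136 + C² + 143*C)/7 = -136/7 - 143*C/7 - C²/7)
(-19701 - 24238)/(Y + F(-154)) = (-19701 - 24238)/(33698/5 + (-136/7 - 143/7*(-154) - ⅐*(-154)²)) = -43939/(33698/5 + (-136/7 + 3146 - ⅐*23716)) = -43939/(33698/5 + (-136/7 + 3146 - 3388)) = -43939/(33698/5 - 1830/7) = -43939/226736/35 = -43939*35/226736 = -1537865/226736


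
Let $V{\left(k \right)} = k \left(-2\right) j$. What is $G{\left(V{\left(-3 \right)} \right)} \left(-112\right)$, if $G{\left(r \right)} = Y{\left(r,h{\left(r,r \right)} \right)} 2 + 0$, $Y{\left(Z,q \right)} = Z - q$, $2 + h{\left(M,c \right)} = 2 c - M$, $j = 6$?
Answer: $-448$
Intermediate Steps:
$h{\left(M,c \right)} = -2 - M + 2 c$ ($h{\left(M,c \right)} = -2 - \left(M - 2 c\right) = -2 - M + 2 c$)
$V{\left(k \right)} = - 12 k$ ($V{\left(k \right)} = k \left(-2\right) 6 = - 2 k 6 = - 12 k$)
$G{\left(r \right)} = 4$ ($G{\left(r \right)} = \left(r - \left(-2 - r + 2 r\right)\right) 2 + 0 = \left(r - \left(-2 + r\right)\right) 2 + 0 = 2 \cdot 2 + 0 = 4 + 0 = 4$)
$G{\left(V{\left(-3 \right)} \right)} \left(-112\right) = 4 \left(-112\right) = -448$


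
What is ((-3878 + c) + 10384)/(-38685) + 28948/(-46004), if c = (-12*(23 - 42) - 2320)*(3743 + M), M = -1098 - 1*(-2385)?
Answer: 40222491303/148305395 ≈ 271.21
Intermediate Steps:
M = 1287 (M = -1098 + 2385 = 1287)
c = -10522760 (c = (-12*(23 - 42) - 2320)*(3743 + 1287) = (-12*(-19) - 2320)*5030 = (228 - 2320)*5030 = -2092*5030 = -10522760)
((-3878 + c) + 10384)/(-38685) + 28948/(-46004) = ((-3878 - 10522760) + 10384)/(-38685) + 28948/(-46004) = (-10526638 + 10384)*(-1/38685) + 28948*(-1/46004) = -10516254*(-1/38685) - 7237/11501 = 3505418/12895 - 7237/11501 = 40222491303/148305395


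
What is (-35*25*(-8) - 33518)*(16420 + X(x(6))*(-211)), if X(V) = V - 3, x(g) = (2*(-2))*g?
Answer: -586498606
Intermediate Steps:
x(g) = -4*g
X(V) = -3 + V
(-35*25*(-8) - 33518)*(16420 + X(x(6))*(-211)) = (-35*25*(-8) - 33518)*(16420 + (-3 - 4*6)*(-211)) = (-875*(-8) - 33518)*(16420 + (-3 - 24)*(-211)) = (7000 - 33518)*(16420 - 27*(-211)) = -26518*(16420 + 5697) = -26518*22117 = -586498606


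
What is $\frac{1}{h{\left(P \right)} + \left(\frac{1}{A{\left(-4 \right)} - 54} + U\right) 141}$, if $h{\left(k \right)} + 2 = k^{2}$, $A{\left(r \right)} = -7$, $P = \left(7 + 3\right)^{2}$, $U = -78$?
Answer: $- \frac{61}{61141} \approx -0.00099769$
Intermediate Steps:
$P = 100$ ($P = 10^{2} = 100$)
$h{\left(k \right)} = -2 + k^{2}$
$\frac{1}{h{\left(P \right)} + \left(\frac{1}{A{\left(-4 \right)} - 54} + U\right) 141} = \frac{1}{\left(-2 + 100^{2}\right) + \left(\frac{1}{-7 - 54} - 78\right) 141} = \frac{1}{\left(-2 + 10000\right) + \left(\frac{1}{-61} - 78\right) 141} = \frac{1}{9998 + \left(- \frac{1}{61} - 78\right) 141} = \frac{1}{9998 - \frac{671019}{61}} = \frac{1}{- \frac{61141}{61}} = - \frac{61}{61141}$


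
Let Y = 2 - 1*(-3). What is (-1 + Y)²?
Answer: 16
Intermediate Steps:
Y = 5 (Y = 2 + 3 = 5)
(-1 + Y)² = (-1 + 5)² = 4² = 16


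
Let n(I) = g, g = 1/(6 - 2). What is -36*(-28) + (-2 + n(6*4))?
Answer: 4025/4 ≈ 1006.3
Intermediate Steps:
g = ¼ (g = 1/4 = ¼ ≈ 0.25000)
n(I) = ¼
-36*(-28) + (-2 + n(6*4)) = -36*(-28) + (-2 + ¼) = 1008 - 7/4 = 4025/4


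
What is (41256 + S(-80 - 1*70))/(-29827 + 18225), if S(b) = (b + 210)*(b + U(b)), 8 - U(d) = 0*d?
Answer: -16368/5801 ≈ -2.8216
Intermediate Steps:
U(d) = 8 (U(d) = 8 - 0*d = 8 - 1*0 = 8 + 0 = 8)
S(b) = (8 + b)*(210 + b) (S(b) = (b + 210)*(b + 8) = (210 + b)*(8 + b) = (8 + b)*(210 + b))
(41256 + S(-80 - 1*70))/(-29827 + 18225) = (41256 + (1680 + (-80 - 1*70)² + 218*(-80 - 1*70)))/(-29827 + 18225) = (41256 + (1680 + (-80 - 70)² + 218*(-80 - 70)))/(-11602) = (41256 + (1680 + (-150)² + 218*(-150)))*(-1/11602) = (41256 + (1680 + 22500 - 32700))*(-1/11602) = (41256 - 8520)*(-1/11602) = 32736*(-1/11602) = -16368/5801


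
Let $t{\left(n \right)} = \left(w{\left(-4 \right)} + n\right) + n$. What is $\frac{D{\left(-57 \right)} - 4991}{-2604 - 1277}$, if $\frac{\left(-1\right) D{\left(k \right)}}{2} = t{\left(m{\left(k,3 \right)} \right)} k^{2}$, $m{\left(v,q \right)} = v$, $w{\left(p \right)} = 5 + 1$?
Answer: $- \frac{696793}{3881} \approx -179.54$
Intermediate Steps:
$w{\left(p \right)} = 6$
$t{\left(n \right)} = 6 + 2 n$ ($t{\left(n \right)} = \left(6 + n\right) + n = 6 + 2 n$)
$D{\left(k \right)} = - 2 k^{2} \left(6 + 2 k\right)$ ($D{\left(k \right)} = - 2 \left(6 + 2 k\right) k^{2} = - 2 k^{2} \left(6 + 2 k\right)$)
$\frac{D{\left(-57 \right)} - 4991}{-2604 - 1277} = \frac{4 \left(-57\right)^{2} \left(-3 - -57\right) - 4991}{-2604 - 1277} = \frac{4 \cdot 3249 \left(-3 + 57\right) - 4991}{-3881} = \left(4 \cdot 3249 \cdot 54 - 4991\right) \left(- \frac{1}{3881}\right) = \left(701784 - 4991\right) \left(- \frac{1}{3881}\right) = 696793 \left(- \frac{1}{3881}\right) = - \frac{696793}{3881}$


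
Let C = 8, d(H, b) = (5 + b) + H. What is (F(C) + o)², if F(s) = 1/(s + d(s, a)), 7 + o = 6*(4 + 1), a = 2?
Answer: 280900/529 ≈ 531.00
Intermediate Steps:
d(H, b) = 5 + H + b
o = 23 (o = -7 + 6*(4 + 1) = -7 + 6*5 = -7 + 30 = 23)
F(s) = 1/(7 + 2*s) (F(s) = 1/(s + (5 + s + 2)) = 1/(s + (7 + s)) = 1/(7 + 2*s))
(F(C) + o)² = (1/(7 + 2*8) + 23)² = (1/(7 + 16) + 23)² = (1/23 + 23)² = (530/23)² = 280900/529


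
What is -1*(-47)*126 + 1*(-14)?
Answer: 5908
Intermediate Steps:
-1*(-47)*126 + 1*(-14) = 47*126 - 14 = 5922 - 14 = 5908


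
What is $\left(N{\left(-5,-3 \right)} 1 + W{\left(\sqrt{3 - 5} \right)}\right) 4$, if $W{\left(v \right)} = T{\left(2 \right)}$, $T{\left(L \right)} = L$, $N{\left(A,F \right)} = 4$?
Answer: $24$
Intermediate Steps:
$W{\left(v \right)} = 2$
$\left(N{\left(-5,-3 \right)} 1 + W{\left(\sqrt{3 - 5} \right)}\right) 4 = \left(4 \cdot 1 + 2\right) 4 = \left(4 + 2\right) 4 = 6 \cdot 4 = 24$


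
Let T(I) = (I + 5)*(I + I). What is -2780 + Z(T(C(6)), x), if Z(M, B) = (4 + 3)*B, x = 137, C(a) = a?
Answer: -1821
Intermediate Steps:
T(I) = 2*I*(5 + I) (T(I) = (5 + I)*(2*I) = 2*I*(5 + I))
Z(M, B) = 7*B
-2780 + Z(T(C(6)), x) = -2780 + 7*137 = -2780 + 959 = -1821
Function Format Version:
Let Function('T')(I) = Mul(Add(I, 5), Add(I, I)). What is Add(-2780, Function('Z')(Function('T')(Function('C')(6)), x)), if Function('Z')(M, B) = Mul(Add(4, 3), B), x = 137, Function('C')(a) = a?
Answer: -1821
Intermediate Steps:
Function('T')(I) = Mul(2, I, Add(5, I)) (Function('T')(I) = Mul(Add(5, I), Mul(2, I)) = Mul(2, I, Add(5, I)))
Function('Z')(M, B) = Mul(7, B)
Add(-2780, Function('Z')(Function('T')(Function('C')(6)), x)) = Add(-2780, Mul(7, 137)) = Add(-2780, 959) = -1821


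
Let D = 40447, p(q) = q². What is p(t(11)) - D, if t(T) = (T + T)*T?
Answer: 18117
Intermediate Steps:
t(T) = 2*T² (t(T) = (2*T)*T = 2*T²)
p(t(11)) - D = (2*11²)² - 1*40447 = (2*121)² - 40447 = 242² - 40447 = 58564 - 40447 = 18117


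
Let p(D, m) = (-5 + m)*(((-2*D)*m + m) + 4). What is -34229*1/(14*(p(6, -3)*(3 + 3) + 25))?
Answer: 34229/24514 ≈ 1.3963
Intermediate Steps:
p(D, m) = (-5 + m)*(4 + m - 2*D*m) (p(D, m) = (-5 + m)*((-2*D*m + m) + 4) = (-5 + m)*((m - 2*D*m) + 4) = (-5 + m)*(4 + m - 2*D*m))
-34229*1/(14*(p(6, -3)*(3 + 3) + 25)) = -34229*1/(14*((-20 + (-3)² - 1*(-3) - 2*6*(-3)² + 10*6*(-3))*(3 + 3) + 25)) = -34229*1/(14*((-20 + 9 + 3 - 2*6*9 - 180)*6 + 25)) = -34229*1/(14*((-20 + 9 + 3 - 108 - 180)*6 + 25)) = -34229*1/(14*(-296*6 + 25)) = -34229*1/(14*(-1776 + 25)) = -34229/((-1751*14)) = -34229/(-24514) = -34229*(-1/24514) = 34229/24514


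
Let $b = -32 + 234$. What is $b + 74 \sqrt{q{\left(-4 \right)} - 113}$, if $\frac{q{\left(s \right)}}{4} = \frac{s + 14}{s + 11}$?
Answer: $202 + \frac{74 i \sqrt{5257}}{7} \approx 202.0 + 766.48 i$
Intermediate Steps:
$q{\left(s \right)} = \frac{4 \left(14 + s\right)}{11 + s}$ ($q{\left(s \right)} = 4 \frac{s + 14}{s + 11} = 4 \frac{14 + s}{11 + s} = \frac{4 \left(14 + s\right)}{11 + s}$)
$b = 202$
$b + 74 \sqrt{q{\left(-4 \right)} - 113} = 202 + 74 \sqrt{\frac{4 \left(14 - 4\right)}{11 - 4} - 113} = 202 + 74 \sqrt{4 \cdot \frac{1}{7} \cdot 10 - 113} = 202 + 74 \sqrt{\frac{40}{7} - 113} = 202 + 74 \sqrt{- \frac{751}{7}} = 202 + 74 \frac{i \sqrt{5257}}{7} = 202 + \frac{74 i \sqrt{5257}}{7}$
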